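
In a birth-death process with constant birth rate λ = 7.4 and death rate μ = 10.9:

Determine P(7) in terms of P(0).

For constant rates: P(n)/P(0) = (λ/μ)^n
P(7)/P(0) = (7.4/10.9)^7 = 0.6789^7 = 0.06647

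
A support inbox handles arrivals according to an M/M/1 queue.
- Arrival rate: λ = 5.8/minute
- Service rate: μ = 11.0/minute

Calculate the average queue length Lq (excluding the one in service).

ρ = λ/μ = 5.8/11.0 = 0.5273
For M/M/1: Lq = λ²/(μ(μ-λ))
Lq = 33.64/(11.0 × 5.20)
Lq = 0.5881 emails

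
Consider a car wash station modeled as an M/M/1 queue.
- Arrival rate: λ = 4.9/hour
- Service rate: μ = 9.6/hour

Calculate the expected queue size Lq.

ρ = λ/μ = 4.9/9.6 = 0.5104
For M/M/1: Lq = λ²/(μ(μ-λ))
Lq = 24.01/(9.6 × 4.70)
Lq = 0.5321 cars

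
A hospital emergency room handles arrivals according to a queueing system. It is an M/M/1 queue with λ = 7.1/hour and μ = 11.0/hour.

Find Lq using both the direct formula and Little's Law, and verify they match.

Method 1 (direct): Lq = λ²/(μ(μ-λ)) = 50.41/(11.0 × 3.90) = 1.1751

Method 2 (Little's Law):
W = 1/(μ-λ) = 1/3.90 = 0.25641
Wq = W - 1/μ = 0.25641 - 0.090909 = 0.165501
Lq = λWq = 7.1 × 0.165501 = 1.1751 ✔ (matches Method 1)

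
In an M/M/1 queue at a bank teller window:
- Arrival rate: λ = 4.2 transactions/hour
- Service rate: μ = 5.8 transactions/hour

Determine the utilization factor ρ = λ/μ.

Server utilization: ρ = λ/μ
ρ = 4.2/5.8 = 0.7241
The server is busy 72.41% of the time.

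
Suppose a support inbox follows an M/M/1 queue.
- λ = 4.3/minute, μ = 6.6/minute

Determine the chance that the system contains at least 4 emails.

ρ = λ/μ = 4.3/6.6 = 0.6515
P(N ≥ n) = ρⁿ
P(N ≥ 4) = 0.6515^4
P(N ≥ 4) = 0.1802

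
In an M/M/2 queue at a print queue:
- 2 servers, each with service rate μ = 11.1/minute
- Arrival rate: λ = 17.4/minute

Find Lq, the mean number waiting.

Traffic intensity: ρ = λ/(cμ) = 17.4/(2×11.1) = 0.7838
Since ρ = 0.7838 < 1, system is stable.
Offered load a = λ/μ = cρ = 17.4/11.1 = 1.5676
P₀ = [ Σₙ₌₀^1 aⁿ/n! + a^2/(2!(1-ρ)) ]⁻¹
Σ = a^0/0! + a^1/1! = 1.0000 + 1.5676 = 2.5676
a^2/(2!(1-ρ)) = 2.4573/(2 × 0.21622) = 5.6824
P₀ = 1/(2.5676 + 5.6824) = 0.1212
Lq = P₀·a^2·ρ / (2!(1-ρ)²) = 0.12121 × 2.4573 × 0.78378 / (2 × 0.046749) = 2.4968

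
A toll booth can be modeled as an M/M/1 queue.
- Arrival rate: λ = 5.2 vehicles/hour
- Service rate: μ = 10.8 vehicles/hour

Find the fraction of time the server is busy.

Server utilization: ρ = λ/μ
ρ = 5.2/10.8 = 0.4815
The server is busy 48.15% of the time.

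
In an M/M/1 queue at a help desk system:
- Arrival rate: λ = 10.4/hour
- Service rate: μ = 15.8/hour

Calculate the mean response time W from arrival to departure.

First, compute utilization: ρ = λ/μ = 10.4/15.8 = 0.6582
For M/M/1: W = 1/(μ-λ)
W = 1/(15.8-10.4) = 1/5.40
W = 0.1852 hours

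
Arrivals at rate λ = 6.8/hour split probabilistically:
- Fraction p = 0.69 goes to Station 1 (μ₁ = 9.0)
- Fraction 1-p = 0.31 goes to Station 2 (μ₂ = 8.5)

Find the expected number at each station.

Effective rates: λ₁ = 6.8×0.69 = 4.692, λ₂ = 6.8×0.31 = 2.108
Station 1: ρ₁ = 4.692/9.0 = 0.52133, L₁ = ρ₁/(1-ρ₁) = 0.52133/(1-0.52133) = 1.0891
Station 2: ρ₂ = 2.108/8.5 = 0.2480, L₂ = ρ₂/(1-ρ₂) = 0.2480/(1-0.2480) = 0.3298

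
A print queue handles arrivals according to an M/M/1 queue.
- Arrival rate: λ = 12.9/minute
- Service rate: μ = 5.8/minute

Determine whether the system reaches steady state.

Stability requires ρ = λ/(cμ) < 1
ρ = 12.9/(1 × 5.8) = 12.9/5.80 = 2.2241
Since 2.2241 ≥ 1, the system is UNSTABLE.
Queue grows without bound. Need μ > λ = 12.9.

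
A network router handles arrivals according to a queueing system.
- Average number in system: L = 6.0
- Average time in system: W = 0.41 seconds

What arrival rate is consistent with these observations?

Little's Law: L = λW, so λ = L/W
λ = 6.0/0.41 = 14.6341 packets/second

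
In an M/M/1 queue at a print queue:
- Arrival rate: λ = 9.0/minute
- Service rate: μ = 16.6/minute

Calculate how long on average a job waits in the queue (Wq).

First, compute utilization: ρ = λ/μ = 9.0/16.6 = 0.5422
For M/M/1: Wq = λ/(μ(μ-λ))
Wq = 9.0/(16.6 × (16.6-9.0))
Wq = 9.0/(16.6 × 7.60)
Wq = 0.07134 minutes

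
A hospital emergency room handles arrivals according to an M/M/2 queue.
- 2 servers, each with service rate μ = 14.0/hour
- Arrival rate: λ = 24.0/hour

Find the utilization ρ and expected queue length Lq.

Traffic intensity: ρ = λ/(cμ) = 24.0/(2×14.0) = 0.8571
Since ρ = 0.8571 < 1, system is stable.
Offered load a = λ/μ = cρ = 24.0/14.0 = 1.7143
P₀ = [ Σₙ₌₀^1 aⁿ/n! + a^2/(2!(1-ρ)) ]⁻¹
Σ = a^0/0! + a^1/1! = 1.0000 + 1.7143 = 2.7143
a^2/(2!(1-ρ)) = 2.93878/(2 × 0.142857) = 10.2857
P₀ = 1/(2.7143 + 10.2857) = 0.07692
Lq = P₀·a^2·ρ / (2!(1-ρ)²) = 0.076923 × 2.9388 × 0.85714 / (2 × 0.020408) = 4.7473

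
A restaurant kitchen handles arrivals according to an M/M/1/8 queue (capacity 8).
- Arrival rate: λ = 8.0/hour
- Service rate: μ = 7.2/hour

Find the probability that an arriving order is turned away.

ρ = λ/μ = 8.0/7.2 = 1.11111
P₀ = (1-ρ)/(1-ρ^(K+1)) = (1-1.11111)/(1-1.11111^9) = -0.11111/-1.5812 = 0.07027
P_K = P₀×ρ^K = 0.07027 × 1.11111^8 = 0.07027 × 2.3230 = 0.1632
Blocking probability = 16.32%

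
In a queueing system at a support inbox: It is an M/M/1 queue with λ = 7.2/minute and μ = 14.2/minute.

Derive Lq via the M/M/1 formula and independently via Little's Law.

Method 1 (direct): Lq = λ²/(μ(μ-λ)) = 51.84/(14.2 × 7.00) = 0.5215

Method 2 (Little's Law):
W = 1/(μ-λ) = 1/7.00 = 0.142857
Wq = W - 1/μ = 0.142857 - 0.0704225 = 0.07243
Lq = λWq = 7.2 × 0.07243 = 0.5215 ✔ (matches Method 1)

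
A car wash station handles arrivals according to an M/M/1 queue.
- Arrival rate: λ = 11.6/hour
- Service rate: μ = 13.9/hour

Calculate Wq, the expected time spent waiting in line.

First, compute utilization: ρ = λ/μ = 11.6/13.9 = 0.8345
For M/M/1: Wq = λ/(μ(μ-λ))
Wq = 11.6/(13.9 × (13.9-11.6))
Wq = 11.6/(13.9 × 2.30)
Wq = 0.3628 hours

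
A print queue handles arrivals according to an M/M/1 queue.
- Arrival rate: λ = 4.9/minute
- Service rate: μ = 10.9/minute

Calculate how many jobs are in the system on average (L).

ρ = λ/μ = 4.9/10.9 = 0.4495
For M/M/1: L = λ/(μ-λ)
L = 4.9/(10.9-4.9) = 4.9/6.00
L = 0.8167 jobs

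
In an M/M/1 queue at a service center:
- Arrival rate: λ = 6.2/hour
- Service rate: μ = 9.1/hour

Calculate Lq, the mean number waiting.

ρ = λ/μ = 6.2/9.1 = 0.6813
For M/M/1: Lq = λ²/(μ(μ-λ))
Lq = 38.44/(9.1 × 2.90)
Lq = 1.4566 customers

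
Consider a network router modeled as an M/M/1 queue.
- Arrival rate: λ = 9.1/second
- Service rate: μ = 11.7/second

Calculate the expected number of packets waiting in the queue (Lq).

ρ = λ/μ = 9.1/11.7 = 0.7778
For M/M/1: Lq = λ²/(μ(μ-λ))
Lq = 82.81/(11.7 × 2.60)
Lq = 2.7222 packets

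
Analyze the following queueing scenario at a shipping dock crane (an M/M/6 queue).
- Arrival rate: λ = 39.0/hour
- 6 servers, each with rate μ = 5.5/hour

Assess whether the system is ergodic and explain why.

Stability requires ρ = λ/(cμ) < 1
ρ = 39.0/(6 × 5.5) = 39.0/33.00 = 1.1818
Since 1.1818 ≥ 1, the system is UNSTABLE.
Need c > λ/μ = 39.0/5.5 = 7.09.
Minimum servers needed: c = 8.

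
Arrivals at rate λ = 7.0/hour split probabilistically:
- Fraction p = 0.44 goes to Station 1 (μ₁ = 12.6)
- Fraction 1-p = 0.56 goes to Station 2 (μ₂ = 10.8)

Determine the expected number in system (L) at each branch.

Effective rates: λ₁ = 7.0×0.44 = 3.08, λ₂ = 7.0×0.56 = 3.92
Station 1: ρ₁ = 3.08/12.6 = 0.2444, L₁ = ρ₁/(1-ρ₁) = 0.2444/(1-0.2444) = 0.3235
Station 2: ρ₂ = 3.92/10.8 = 0.36296, L₂ = ρ₂/(1-ρ₂) = 0.36296/(1-0.36296) = 0.5698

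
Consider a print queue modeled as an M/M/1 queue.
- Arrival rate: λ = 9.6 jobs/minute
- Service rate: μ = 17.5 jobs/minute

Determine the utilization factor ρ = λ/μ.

Server utilization: ρ = λ/μ
ρ = 9.6/17.5 = 0.5486
The server is busy 54.86% of the time.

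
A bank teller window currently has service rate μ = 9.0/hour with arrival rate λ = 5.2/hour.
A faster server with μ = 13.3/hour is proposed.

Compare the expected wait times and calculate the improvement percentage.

System 1: ρ₁ = 5.2/9.0 = 0.5778, W₁ = 1/(9.0-5.2) = 0.26316
System 2: ρ₂ = 5.2/13.3 = 0.3910, W₂ = 1/(13.3-5.2) = 0.12346
Improvement: (W₁-W₂)/W₁ = (0.26316-0.12346)/0.26316 = 53.09%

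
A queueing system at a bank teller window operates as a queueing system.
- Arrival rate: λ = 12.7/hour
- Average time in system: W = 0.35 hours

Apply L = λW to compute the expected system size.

Little's Law: L = λW
L = 12.7 × 0.35 = 4.4450 transactions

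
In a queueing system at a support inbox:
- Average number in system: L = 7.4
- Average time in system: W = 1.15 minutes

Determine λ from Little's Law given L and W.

Little's Law: L = λW, so λ = L/W
λ = 7.4/1.15 = 6.4348 emails/minute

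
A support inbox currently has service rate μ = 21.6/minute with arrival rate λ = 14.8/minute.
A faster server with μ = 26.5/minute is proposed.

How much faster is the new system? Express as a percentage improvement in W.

System 1: ρ₁ = 14.8/21.6 = 0.6852, W₁ = 1/(21.6-14.8) = 0.14706
System 2: ρ₂ = 14.8/26.5 = 0.5585, W₂ = 1/(26.5-14.8) = 0.085470
Improvement: (W₁-W₂)/W₁ = (0.14706-0.085470)/0.14706 = 41.88%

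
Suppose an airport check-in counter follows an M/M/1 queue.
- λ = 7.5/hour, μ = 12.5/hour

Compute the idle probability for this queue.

ρ = λ/μ = 7.5/12.5 = 0.6000
P(0) = 1 - ρ = 1 - 0.6000 = 0.4000
The server is idle 40.00% of the time.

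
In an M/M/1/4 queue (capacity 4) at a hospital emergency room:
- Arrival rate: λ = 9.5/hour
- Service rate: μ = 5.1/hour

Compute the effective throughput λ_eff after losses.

ρ = λ/μ = 9.5/5.1 = 1.86275
P₀ = (1-ρ)/(1-ρ^(K+1)) = (1-1.86275)/(1-1.86275^5) = -0.8627/-21.4271 = 0.04026
P_K = P₀×ρ^K = 0.040264 × 1.86275^4 = 0.040264 × 12.0398 = 0.4848
λ_eff = λ(1-P_K) = 9.5 × (1 - 0.484774) = 9.5 × 0.515226 = 4.8946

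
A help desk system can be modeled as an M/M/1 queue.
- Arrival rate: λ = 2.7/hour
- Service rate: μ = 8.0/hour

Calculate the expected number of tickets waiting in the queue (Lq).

ρ = λ/μ = 2.7/8.0 = 0.3375
For M/M/1: Lq = λ²/(μ(μ-λ))
Lq = 7.29/(8.0 × 5.30)
Lq = 0.1719 tickets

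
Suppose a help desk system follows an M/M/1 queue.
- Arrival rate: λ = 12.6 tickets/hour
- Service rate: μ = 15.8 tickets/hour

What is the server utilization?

Server utilization: ρ = λ/μ
ρ = 12.6/15.8 = 0.7975
The server is busy 79.75% of the time.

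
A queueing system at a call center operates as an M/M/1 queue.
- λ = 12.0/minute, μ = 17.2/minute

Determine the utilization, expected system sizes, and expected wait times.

Step 1: ρ = λ/μ = 12.0/17.2 = 0.6977
Step 2: L = λ/(μ-λ) = 12.0/5.20 = 2.3077
Step 3: Lq = λ²/(μ(μ-λ)) = 144.00/(17.2×5.20) = 1.6100
Step 4: W = 1/(μ-λ) = 1/5.20 = 0.19231
Step 5: Wq = λ/(μ(μ-λ)) = 12.0/(17.2×5.20) = 0.1342
Step 6: P(0) = 1-ρ = 0.3023
Verify: L = λW = 12.0×0.19231 = 2.3077 ✔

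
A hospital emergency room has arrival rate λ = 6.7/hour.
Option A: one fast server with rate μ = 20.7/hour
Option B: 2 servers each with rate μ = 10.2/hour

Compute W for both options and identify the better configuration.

Option A: single server μ = 20.7 (M/M/1)
  ρ_A = 6.7/20.7 = 0.3237
  W_A = 1/(μ-λ) = 1/(20.7-6.7) = 1/14.00 = 0.07143

Option B: 2 servers μ = 10.2 (M/M/2)
  ρ_B = λ/(cμ) = 6.7/(2×10.2) = 0.3284
  Offered load a = λ/μ = cρ = 6.7/10.2 = 0.6569
  P₀ = [ Σₙ₌₀^1 aⁿ/n! + a^2/(2!(1-ρ)) ]⁻¹
  Σ = a^0/0! + a^1/1! = 1.0000 + 0.6569 = 1.6569
  a^2/(2!(1-ρ)) = 0.4315/(2 × 0.6716) = 0.3212
  P₀ = 1/(1.6569 + 0.3212) = 0.5055
  Lq = P₀·a^2·ρ / (2!(1-ρ)²) = 0.50554 × 0.43147 × 0.32843 / (2 × 0.45100) = 0.07942
  Wq_B = Lq/λ = 0.07942/6.7 = 0.01185
  W_B = Wq_B + 1/μ = 0.01185 + 0.09804 = 0.1099

Since W_A = 0.07143 < W_B = 0.1099, Option A (single fast server) has the shorter time in system.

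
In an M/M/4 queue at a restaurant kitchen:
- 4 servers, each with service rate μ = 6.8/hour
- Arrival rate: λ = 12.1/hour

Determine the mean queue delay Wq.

Traffic intensity: ρ = λ/(cμ) = 12.1/(4×6.8) = 0.4449
Since ρ = 0.4449 < 1, system is stable.
Offered load a = λ/μ = cρ = 12.1/6.8 = 1.7794
P₀ = [ Σₙ₌₀^3 aⁿ/n! + a^4/(4!(1-ρ)) ]⁻¹
Σ = a^0/0! + a^1/1! + a^2/2! + a^3/3! = 1.0000 + 1.7794 + 1.5832 + 0.9390 = 5.3016
a^4/(4!(1-ρ)) = 10.0255/(24 × 0.5551) = 0.7525
P₀ = 1/(5.3016 + 0.7525) = 0.1652
Lq = P₀·a^4·ρ / (4!(1-ρ)²) = 0.16518 × 10.0255 × 0.44485 / (24 × 0.30819) = 0.09960
Wq = Lq/λ = 0.09960/12.1 = 0.008231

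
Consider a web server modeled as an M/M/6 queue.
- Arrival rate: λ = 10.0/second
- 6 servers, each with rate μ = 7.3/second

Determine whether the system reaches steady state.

Stability requires ρ = λ/(cμ) < 1
ρ = 10.0/(6 × 7.3) = 10.0/43.80 = 0.2283
Since 0.2283 < 1, the system is STABLE.
The servers are busy 22.83% of the time.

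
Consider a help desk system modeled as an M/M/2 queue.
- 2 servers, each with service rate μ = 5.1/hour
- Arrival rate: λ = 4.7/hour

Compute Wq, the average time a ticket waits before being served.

Traffic intensity: ρ = λ/(cμ) = 4.7/(2×5.1) = 0.4608
Since ρ = 0.4608 < 1, system is stable.
Offered load a = λ/μ = cρ = 4.7/5.1 = 0.9216
P₀ = [ Σₙ₌₀^1 aⁿ/n! + a^2/(2!(1-ρ)) ]⁻¹
Σ = a^0/0! + a^1/1! = 1.0000 + 0.9216 = 1.9216
a^2/(2!(1-ρ)) = 0.84929/(2 × 0.53922) = 0.7875
P₀ = 1/(1.9216 + 0.7875) = 0.3691
Lq = P₀·a^2·ρ / (2!(1-ρ)²) = 0.3691 × 0.8493 × 0.4608 / (2 × 0.2908) = 0.2484
Wq = Lq/λ = 0.2484/4.7 = 0.05285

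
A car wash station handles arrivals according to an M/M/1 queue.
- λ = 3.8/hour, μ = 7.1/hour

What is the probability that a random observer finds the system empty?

ρ = λ/μ = 3.8/7.1 = 0.5352
P(0) = 1 - ρ = 1 - 0.5352 = 0.4648
The server is idle 46.48% of the time.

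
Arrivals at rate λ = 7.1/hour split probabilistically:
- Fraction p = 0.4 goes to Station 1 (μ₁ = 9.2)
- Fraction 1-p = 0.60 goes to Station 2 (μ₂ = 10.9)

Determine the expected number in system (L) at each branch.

Effective rates: λ₁ = 7.1×0.4 = 2.84, λ₂ = 7.1×0.60 = 4.26
Station 1: ρ₁ = 2.84/9.2 = 0.3087, L₁ = ρ₁/(1-ρ₁) = 0.3087/(1-0.3087) = 0.4465
Station 2: ρ₂ = 4.26/10.9 = 0.39083, L₂ = ρ₂/(1-ρ₂) = 0.39083/(1-0.39083) = 0.6416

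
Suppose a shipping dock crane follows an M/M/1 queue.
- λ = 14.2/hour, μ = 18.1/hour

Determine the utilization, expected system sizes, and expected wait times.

Step 1: ρ = λ/μ = 14.2/18.1 = 0.7845
Step 2: L = λ/(μ-λ) = 14.2/3.90 = 3.6410
Step 3: Lq = λ²/(μ(μ-λ)) = 201.64/(18.1×3.90) = 2.8565
Step 4: W = 1/(μ-λ) = 1/3.90 = 0.25641
Step 5: Wq = λ/(μ(μ-λ)) = 14.2/(18.1×3.90) = 0.2012
Step 6: P(0) = 1-ρ = 0.2155
Verify: L = λW = 14.2×0.25641 = 3.6410 ✔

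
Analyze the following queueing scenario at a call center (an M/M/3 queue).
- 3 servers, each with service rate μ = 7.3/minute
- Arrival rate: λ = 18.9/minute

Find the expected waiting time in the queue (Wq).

Traffic intensity: ρ = λ/(cμ) = 18.9/(3×7.3) = 0.8630
Since ρ = 0.8630 < 1, system is stable.
Offered load a = λ/μ = cρ = 18.9/7.3 = 2.5890
P₀ = [ Σₙ₌₀^2 aⁿ/n! + a^3/(3!(1-ρ)) ]⁻¹
Σ = a^0/0! + a^1/1! + a^2/2! = 1.0000 + 2.5890 + 3.3516 = 6.9406
a^3/(3!(1-ρ)) = 17.3547/(6 × 0.136986) = 21.1149
P₀ = 1/(6.9406 + 21.1149) = 0.03564
Lq = P₀·a^3·ρ / (3!(1-ρ)²) = 0.035644 × 17.3547 × 0.86301 / (6 × 0.018765) = 4.7415
Wq = Lq/λ = 4.7415/18.9 = 0.2509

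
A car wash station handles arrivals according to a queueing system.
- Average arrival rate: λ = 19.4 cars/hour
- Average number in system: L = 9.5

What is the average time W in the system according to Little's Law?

Little's Law: L = λW, so W = L/λ
W = 9.5/19.4 = 0.4897 hours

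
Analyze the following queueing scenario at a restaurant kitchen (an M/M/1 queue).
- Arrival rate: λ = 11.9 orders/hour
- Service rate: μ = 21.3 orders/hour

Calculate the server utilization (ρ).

Server utilization: ρ = λ/μ
ρ = 11.9/21.3 = 0.5587
The server is busy 55.87% of the time.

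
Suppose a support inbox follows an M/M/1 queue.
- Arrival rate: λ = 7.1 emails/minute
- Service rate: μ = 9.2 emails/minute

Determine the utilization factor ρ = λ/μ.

Server utilization: ρ = λ/μ
ρ = 7.1/9.2 = 0.7717
The server is busy 77.17% of the time.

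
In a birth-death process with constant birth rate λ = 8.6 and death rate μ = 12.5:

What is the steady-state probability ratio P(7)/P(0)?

For constant rates: P(n)/P(0) = (λ/μ)^n
P(7)/P(0) = (8.6/12.5)^7 = 0.6880^7 = 0.07297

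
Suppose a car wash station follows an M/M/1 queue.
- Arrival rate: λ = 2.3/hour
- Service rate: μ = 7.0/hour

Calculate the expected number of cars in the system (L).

ρ = λ/μ = 2.3/7.0 = 0.3286
For M/M/1: L = λ/(μ-λ)
L = 2.3/(7.0-2.3) = 2.3/4.70
L = 0.4894 cars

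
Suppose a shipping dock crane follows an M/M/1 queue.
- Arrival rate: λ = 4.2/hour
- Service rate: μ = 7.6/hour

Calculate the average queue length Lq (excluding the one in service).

ρ = λ/μ = 4.2/7.6 = 0.5526
For M/M/1: Lq = λ²/(μ(μ-λ))
Lq = 17.64/(7.6 × 3.40)
Lq = 0.6827 containers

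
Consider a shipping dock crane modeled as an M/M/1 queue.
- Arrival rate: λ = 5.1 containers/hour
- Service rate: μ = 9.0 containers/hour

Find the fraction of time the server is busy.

Server utilization: ρ = λ/μ
ρ = 5.1/9.0 = 0.5667
The server is busy 56.67% of the time.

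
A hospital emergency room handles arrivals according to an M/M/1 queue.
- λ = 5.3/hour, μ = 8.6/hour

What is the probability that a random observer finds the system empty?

ρ = λ/μ = 5.3/8.6 = 0.6163
P(0) = 1 - ρ = 1 - 0.6163 = 0.3837
The server is idle 38.37% of the time.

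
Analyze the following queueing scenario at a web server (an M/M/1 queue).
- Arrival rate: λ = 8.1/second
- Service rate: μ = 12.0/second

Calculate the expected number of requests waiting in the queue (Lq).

ρ = λ/μ = 8.1/12.0 = 0.6750
For M/M/1: Lq = λ²/(μ(μ-λ))
Lq = 65.61/(12.0 × 3.90)
Lq = 1.4019 requests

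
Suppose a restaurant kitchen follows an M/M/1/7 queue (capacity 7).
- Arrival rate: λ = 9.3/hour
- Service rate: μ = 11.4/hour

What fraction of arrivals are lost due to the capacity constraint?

ρ = λ/μ = 9.3/11.4 = 0.8158
P₀ = (1-ρ)/(1-ρ^(K+1)) = (1-0.8158)/(1-0.8158^8) = 0.1842/0.8038 = 0.2292
P_K = P₀×ρ^K = 0.22916 × 0.8158^7 = 0.22916 × 0.24048 = 0.05511
Blocking probability = 5.51%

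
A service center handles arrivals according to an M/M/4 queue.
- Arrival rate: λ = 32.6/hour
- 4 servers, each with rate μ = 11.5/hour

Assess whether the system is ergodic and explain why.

Stability requires ρ = λ/(cμ) < 1
ρ = 32.6/(4 × 11.5) = 32.6/46.00 = 0.7087
Since 0.7087 < 1, the system is STABLE.
The servers are busy 70.87% of the time.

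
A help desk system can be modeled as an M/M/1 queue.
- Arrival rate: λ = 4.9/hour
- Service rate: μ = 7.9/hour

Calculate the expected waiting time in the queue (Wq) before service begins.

First, compute utilization: ρ = λ/μ = 4.9/7.9 = 0.6203
For M/M/1: Wq = λ/(μ(μ-λ))
Wq = 4.9/(7.9 × (7.9-4.9))
Wq = 4.9/(7.9 × 3.00)
Wq = 0.2068 hours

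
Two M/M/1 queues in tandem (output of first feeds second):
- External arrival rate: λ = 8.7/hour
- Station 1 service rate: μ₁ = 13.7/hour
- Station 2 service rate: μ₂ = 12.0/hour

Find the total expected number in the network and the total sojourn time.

By Jackson's theorem, each station behaves as independent M/M/1.
Station 1: ρ₁ = 8.7/13.7 = 0.6350, L₁ = ρ₁/(1-ρ₁) = λ/(μ₁-λ) = 8.7/5.00 = 1.7400
Station 2: ρ₂ = 8.7/12.0 = 0.7250, L₂ = ρ₂/(1-ρ₂) = λ/(μ₂-λ) = 8.7/3.30 = 2.6364
Total: L = L₁ + L₂ = 1.7400 + 2.6364 = 4.3764
W = L/λ = 4.3764/8.7 = 0.5030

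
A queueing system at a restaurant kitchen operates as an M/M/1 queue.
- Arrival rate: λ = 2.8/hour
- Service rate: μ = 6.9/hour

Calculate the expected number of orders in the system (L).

ρ = λ/μ = 2.8/6.9 = 0.4058
For M/M/1: L = λ/(μ-λ)
L = 2.8/(6.9-2.8) = 2.8/4.10
L = 0.6829 orders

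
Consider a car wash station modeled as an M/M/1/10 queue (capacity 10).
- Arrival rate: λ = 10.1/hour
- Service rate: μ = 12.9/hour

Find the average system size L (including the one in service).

ρ = λ/μ = 10.1/12.9 = 0.78295
P₀ = (1-ρ)/(1-ρ^(K+1)) = (1-0.78295)/(1-0.78295^11) = 0.2170/0.9322 = 0.2328
P_K = P₀×ρ^K = 0.2328 × 0.78295^10 = 0.2328 × 0.08656 = 0.02015
L = ρ[1 - (K+1)ρ^K + Kρ^(K+1)] / [(1-ρ)(1-ρ^(K+1))]
L = 0.78295 × (1 - 11×0.086565 + 10×0.067776) / ((1 - 0.78295) × (1 - 0.067776)) = 2.8075 cars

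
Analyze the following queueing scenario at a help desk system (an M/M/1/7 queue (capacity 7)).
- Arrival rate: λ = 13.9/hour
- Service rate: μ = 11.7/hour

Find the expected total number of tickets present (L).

ρ = λ/μ = 13.9/11.7 = 1.18803
P₀ = (1-ρ)/(1-ρ^(K+1)) = (1-1.18803)/(1-1.18803^8) = -0.18803/-2.9684 = 0.06334
P_K = P₀×ρ^K = 0.06334 × 1.18803^7 = 0.06334 × 3.3403 = 0.2116
L = ρ[1 - (K+1)ρ^K + Kρ^(K+1)] / [(1-ρ)(1-ρ^(K+1))]
L = 1.18803 × (1 - 8×3.340349 + 7×3.968435) / ((1 - 1.18803) × (1 - 3.968435)) = 4.3767 tickets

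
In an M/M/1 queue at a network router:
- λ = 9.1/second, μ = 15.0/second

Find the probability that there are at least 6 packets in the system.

ρ = λ/μ = 9.1/15.0 = 0.606667
P(N ≥ n) = ρⁿ
P(N ≥ 6) = 0.606667^6
P(N ≥ 6) = 0.04985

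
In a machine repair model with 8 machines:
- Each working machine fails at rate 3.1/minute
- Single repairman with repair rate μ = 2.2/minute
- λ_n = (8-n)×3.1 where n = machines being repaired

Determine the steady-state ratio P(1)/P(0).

P(1)/P(0) = ∏_{i=0}^{1-1} λ_i/μ_{i+1}
= (8-0)×3.1/2.2
= 11.2727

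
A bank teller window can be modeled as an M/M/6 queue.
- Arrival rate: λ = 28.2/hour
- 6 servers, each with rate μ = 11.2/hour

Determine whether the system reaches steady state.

Stability requires ρ = λ/(cμ) < 1
ρ = 28.2/(6 × 11.2) = 28.2/67.20 = 0.4196
Since 0.4196 < 1, the system is STABLE.
The servers are busy 41.96% of the time.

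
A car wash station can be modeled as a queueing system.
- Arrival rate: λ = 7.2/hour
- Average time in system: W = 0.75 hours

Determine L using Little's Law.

Little's Law: L = λW
L = 7.2 × 0.75 = 5.4000 cars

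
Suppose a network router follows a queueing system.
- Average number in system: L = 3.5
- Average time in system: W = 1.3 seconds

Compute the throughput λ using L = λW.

Little's Law: L = λW, so λ = L/W
λ = 3.5/1.3 = 2.6923 packets/second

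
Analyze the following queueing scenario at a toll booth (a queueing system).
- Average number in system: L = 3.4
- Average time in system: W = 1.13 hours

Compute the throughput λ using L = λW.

Little's Law: L = λW, so λ = L/W
λ = 3.4/1.13 = 3.0088 vehicles/hour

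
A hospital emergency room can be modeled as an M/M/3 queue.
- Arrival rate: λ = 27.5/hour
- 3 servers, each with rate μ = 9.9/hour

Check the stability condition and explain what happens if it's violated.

Stability requires ρ = λ/(cμ) < 1
ρ = 27.5/(3 × 9.9) = 27.5/29.70 = 0.9259
Since 0.9259 < 1, the system is STABLE.
The servers are busy 92.59% of the time.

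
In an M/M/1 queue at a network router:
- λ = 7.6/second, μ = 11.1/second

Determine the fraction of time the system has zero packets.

ρ = λ/μ = 7.6/11.1 = 0.6847
P(0) = 1 - ρ = 1 - 0.6847 = 0.3153
The server is idle 31.53% of the time.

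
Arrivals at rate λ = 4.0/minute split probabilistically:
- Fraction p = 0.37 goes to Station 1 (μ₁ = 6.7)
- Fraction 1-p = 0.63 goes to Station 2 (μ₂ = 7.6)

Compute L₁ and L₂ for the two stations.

Effective rates: λ₁ = 4.0×0.37 = 1.48, λ₂ = 4.0×0.63 = 2.52
Station 1: ρ₁ = 1.48/6.7 = 0.2209, L₁ = ρ₁/(1-ρ₁) = 0.2209/(1-0.2209) = 0.2835
Station 2: ρ₂ = 2.52/7.6 = 0.3316, L₂ = ρ₂/(1-ρ₂) = 0.3316/(1-0.3316) = 0.4961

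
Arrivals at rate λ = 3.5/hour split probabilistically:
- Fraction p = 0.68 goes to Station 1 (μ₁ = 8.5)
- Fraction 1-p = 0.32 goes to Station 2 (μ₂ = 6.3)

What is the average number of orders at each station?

Effective rates: λ₁ = 3.5×0.68 = 2.38, λ₂ = 3.5×0.32 = 1.12
Station 1: ρ₁ = 2.38/8.5 = 0.2800, L₁ = ρ₁/(1-ρ₁) = 0.2800/(1-0.2800) = 0.3889
Station 2: ρ₂ = 1.12/6.3 = 0.1778, L₂ = ρ₂/(1-ρ₂) = 0.1778/(1-0.1778) = 0.2162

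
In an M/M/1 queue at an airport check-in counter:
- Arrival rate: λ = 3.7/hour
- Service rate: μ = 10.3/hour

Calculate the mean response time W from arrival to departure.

First, compute utilization: ρ = λ/μ = 3.7/10.3 = 0.3592
For M/M/1: W = 1/(μ-λ)
W = 1/(10.3-3.7) = 1/6.60
W = 0.1515 hours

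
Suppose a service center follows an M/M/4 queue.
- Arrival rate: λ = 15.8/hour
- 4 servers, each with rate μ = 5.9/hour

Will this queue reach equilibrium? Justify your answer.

Stability requires ρ = λ/(cμ) < 1
ρ = 15.8/(4 × 5.9) = 15.8/23.60 = 0.6695
Since 0.6695 < 1, the system is STABLE.
The servers are busy 66.95% of the time.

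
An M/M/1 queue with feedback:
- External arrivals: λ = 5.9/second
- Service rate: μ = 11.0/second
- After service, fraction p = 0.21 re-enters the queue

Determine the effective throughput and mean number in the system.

Effective arrival rate: λ_eff = λ/(1-p) = 5.9/(1-0.21) = 5.9/0.79 = 7.46835
ρ = λ_eff/μ = 7.46835/11.0 = 0.67894
L = ρ/(1-ρ) = 0.67894/(1-0.67894) = 2.1147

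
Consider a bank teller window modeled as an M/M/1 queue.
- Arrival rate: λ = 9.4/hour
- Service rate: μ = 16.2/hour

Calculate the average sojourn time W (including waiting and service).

First, compute utilization: ρ = λ/μ = 9.4/16.2 = 0.5802
For M/M/1: W = 1/(μ-λ)
W = 1/(16.2-9.4) = 1/6.80
W = 0.1471 hours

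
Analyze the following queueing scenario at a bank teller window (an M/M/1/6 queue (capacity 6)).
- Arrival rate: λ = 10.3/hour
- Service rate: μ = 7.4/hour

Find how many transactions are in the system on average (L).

ρ = λ/μ = 10.3/7.4 = 1.3919
P₀ = (1-ρ)/(1-ρ^(K+1)) = (1-1.3919)/(1-1.3919^7) = -0.3919/-9.1218 = 0.04296
P_K = P₀×ρ^K = 0.04296 × 1.3919^6 = 0.04296 × 7.2719 = 0.3124
L = ρ[1 - (K+1)ρ^K + Kρ^(K+1)] / [(1-ρ)(1-ρ^(K+1))]
L = 1.3919 × (1 - 7×7.271905 + 6×10.12176) / ((1 - 1.3919) × (1 - 10.12176)) = 4.2157 transactions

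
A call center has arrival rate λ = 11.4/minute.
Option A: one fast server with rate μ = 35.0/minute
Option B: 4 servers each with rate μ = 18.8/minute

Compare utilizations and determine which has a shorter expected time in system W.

Option A: single server μ = 35.0 (M/M/1)
  ρ_A = 11.4/35.0 = 0.3257
  W_A = 1/(μ-λ) = 1/(35.0-11.4) = 1/23.60 = 0.04237

Option B: 4 servers μ = 18.8 (M/M/4)
  ρ_B = λ/(cμ) = 11.4/(4×18.8) = 0.1516
  Offered load a = λ/μ = cρ = 11.4/18.8 = 0.6064
  P₀ = [ Σₙ₌₀^3 aⁿ/n! + a^4/(4!(1-ρ)) ]⁻¹
  Σ = a^0/0! + a^1/1! + a^2/2! + a^3/3! = 1.0000 + 0.60638 + 0.18385 + 0.037161 = 1.8274
  a^4/(4!(1-ρ)) = 0.1352/(24 × 0.8484) = 0.006640
  P₀ = 1/(1.8274 + 0.006640) = 0.5452
  Lq = P₀·a^4·ρ / (4!(1-ρ)²) = 0.5452 × 0.1352 × 0.1516 / (24 × 0.7198) = 0.0006469
  Wq_B = Lq/λ = 0.0006469/11.4 = 0.00005675
  W_B = Wq_B + 1/μ = 0.00005675 + 0.05319 = 0.05325

Since W_A = 0.04237 < W_B = 0.05325, Option A (single fast server) has the shorter time in system.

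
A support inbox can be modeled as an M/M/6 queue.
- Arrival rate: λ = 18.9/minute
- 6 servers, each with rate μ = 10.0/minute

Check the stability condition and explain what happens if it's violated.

Stability requires ρ = λ/(cμ) < 1
ρ = 18.9/(6 × 10.0) = 18.9/60.00 = 0.3150
Since 0.3150 < 1, the system is STABLE.
The servers are busy 31.50% of the time.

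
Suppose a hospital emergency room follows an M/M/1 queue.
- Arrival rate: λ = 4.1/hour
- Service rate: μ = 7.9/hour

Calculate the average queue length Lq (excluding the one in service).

ρ = λ/μ = 4.1/7.9 = 0.5190
For M/M/1: Lq = λ²/(μ(μ-λ))
Lq = 16.81/(7.9 × 3.80)
Lq = 0.5600 patients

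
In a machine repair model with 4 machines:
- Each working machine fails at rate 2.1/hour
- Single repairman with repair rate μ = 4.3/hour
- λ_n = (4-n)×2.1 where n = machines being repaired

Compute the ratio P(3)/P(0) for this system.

P(3)/P(0) = ∏_{i=0}^{3-1} λ_i/μ_{i+1}
= (4-0)×2.1/4.3 × (4-1)×2.1/4.3 × (4-2)×2.1/4.3
= 2.7955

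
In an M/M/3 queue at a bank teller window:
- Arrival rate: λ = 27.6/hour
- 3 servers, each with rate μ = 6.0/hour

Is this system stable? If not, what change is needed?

Stability requires ρ = λ/(cμ) < 1
ρ = 27.6/(3 × 6.0) = 27.6/18.00 = 1.5333
Since 1.5333 ≥ 1, the system is UNSTABLE.
Need c > λ/μ = 27.6/6.0 = 4.60.
Minimum servers needed: c = 5.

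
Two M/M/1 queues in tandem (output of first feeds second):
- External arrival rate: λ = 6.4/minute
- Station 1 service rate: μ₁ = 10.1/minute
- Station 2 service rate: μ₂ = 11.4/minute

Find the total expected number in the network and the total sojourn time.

By Jackson's theorem, each station behaves as independent M/M/1.
Station 1: ρ₁ = 6.4/10.1 = 0.6337, L₁ = ρ₁/(1-ρ₁) = λ/(μ₁-λ) = 6.4/3.70 = 1.7297
Station 2: ρ₂ = 6.4/11.4 = 0.5614, L₂ = ρ₂/(1-ρ₂) = λ/(μ₂-λ) = 6.4/5.00 = 1.2800
Total: L = L₁ + L₂ = 1.7297 + 1.2800 = 3.0097
W = L/λ = 3.0097/6.4 = 0.4703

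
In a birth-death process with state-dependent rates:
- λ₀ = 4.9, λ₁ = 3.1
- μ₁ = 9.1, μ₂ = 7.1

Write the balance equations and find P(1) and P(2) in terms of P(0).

Balance equations:
State 0: λ₀P₀ = μ₁P₁ → P₁ = (λ₀/μ₁)P₀ = (4.9/9.1)P₀ = 0.5385P₀
State 1: P₂ = (λ₀λ₁)/(μ₁μ₂)P₀ = (4.9×3.1)/(9.1×7.1)P₀ = 0.2351P₀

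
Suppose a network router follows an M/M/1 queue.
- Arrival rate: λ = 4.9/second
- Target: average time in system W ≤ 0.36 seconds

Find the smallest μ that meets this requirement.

For M/M/1: W = 1/(μ-λ)
Need W ≤ 0.36, so 1/(μ-λ) ≤ 0.36
μ - λ ≥ 1/0.36 = 2.7778
μ ≥ 4.9 + 2.7778 = 7.6778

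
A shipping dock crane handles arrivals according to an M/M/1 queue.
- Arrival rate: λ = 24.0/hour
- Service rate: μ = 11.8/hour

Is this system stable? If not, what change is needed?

Stability requires ρ = λ/(cμ) < 1
ρ = 24.0/(1 × 11.8) = 24.0/11.80 = 2.0339
Since 2.0339 ≥ 1, the system is UNSTABLE.
Queue grows without bound. Need μ > λ = 24.0.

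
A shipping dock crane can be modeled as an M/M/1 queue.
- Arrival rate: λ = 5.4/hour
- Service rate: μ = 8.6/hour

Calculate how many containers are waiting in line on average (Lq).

ρ = λ/μ = 5.4/8.6 = 0.6279
For M/M/1: Lq = λ²/(μ(μ-λ))
Lq = 29.16/(8.6 × 3.20)
Lq = 1.0596 containers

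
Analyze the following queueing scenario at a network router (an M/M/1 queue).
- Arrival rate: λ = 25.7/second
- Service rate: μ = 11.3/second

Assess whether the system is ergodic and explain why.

Stability requires ρ = λ/(cμ) < 1
ρ = 25.7/(1 × 11.3) = 25.7/11.30 = 2.2743
Since 2.2743 ≥ 1, the system is UNSTABLE.
Queue grows without bound. Need μ > λ = 25.7.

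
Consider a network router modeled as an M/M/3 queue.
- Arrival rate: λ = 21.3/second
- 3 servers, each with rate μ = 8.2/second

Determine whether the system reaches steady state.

Stability requires ρ = λ/(cμ) < 1
ρ = 21.3/(3 × 8.2) = 21.3/24.60 = 0.8659
Since 0.8659 < 1, the system is STABLE.
The servers are busy 86.59% of the time.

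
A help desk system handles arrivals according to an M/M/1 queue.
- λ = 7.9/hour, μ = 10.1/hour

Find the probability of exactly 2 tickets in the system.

ρ = λ/μ = 7.9/10.1 = 0.7822
P(n) = (1-ρ)ρⁿ
P(2) = (1-0.7822) × 0.7822^2
P(2) = 0.2178 × 0.6118
P(2) = 0.1333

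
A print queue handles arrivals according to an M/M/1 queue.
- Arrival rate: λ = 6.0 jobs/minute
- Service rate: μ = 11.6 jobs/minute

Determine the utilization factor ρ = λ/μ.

Server utilization: ρ = λ/μ
ρ = 6.0/11.6 = 0.5172
The server is busy 51.72% of the time.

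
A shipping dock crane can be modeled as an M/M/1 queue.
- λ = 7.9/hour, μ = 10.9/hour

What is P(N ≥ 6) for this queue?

ρ = λ/μ = 7.9/10.9 = 0.72477
P(N ≥ n) = ρⁿ
P(N ≥ 6) = 0.72477^6
P(N ≥ 6) = 0.1449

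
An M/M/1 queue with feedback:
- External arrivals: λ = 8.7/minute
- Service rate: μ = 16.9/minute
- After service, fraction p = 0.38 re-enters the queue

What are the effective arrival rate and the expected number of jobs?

Effective arrival rate: λ_eff = λ/(1-p) = 8.7/(1-0.38) = 8.7/0.62 = 14.0323
ρ = λ_eff/μ = 14.0323/16.9 = 0.83031
L = ρ/(1-ρ) = 0.83031/(1-0.83031) = 4.8931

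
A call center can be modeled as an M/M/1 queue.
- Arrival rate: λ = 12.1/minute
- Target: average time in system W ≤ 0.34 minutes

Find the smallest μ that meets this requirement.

For M/M/1: W = 1/(μ-λ)
Need W ≤ 0.34, so 1/(μ-λ) ≤ 0.34
μ - λ ≥ 1/0.34 = 2.9412
μ ≥ 12.1 + 2.9412 = 15.0412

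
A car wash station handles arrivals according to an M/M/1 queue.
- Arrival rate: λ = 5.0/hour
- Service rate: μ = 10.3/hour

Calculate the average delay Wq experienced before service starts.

First, compute utilization: ρ = λ/μ = 5.0/10.3 = 0.4854
For M/M/1: Wq = λ/(μ(μ-λ))
Wq = 5.0/(10.3 × (10.3-5.0))
Wq = 5.0/(10.3 × 5.30)
Wq = 0.09159 hours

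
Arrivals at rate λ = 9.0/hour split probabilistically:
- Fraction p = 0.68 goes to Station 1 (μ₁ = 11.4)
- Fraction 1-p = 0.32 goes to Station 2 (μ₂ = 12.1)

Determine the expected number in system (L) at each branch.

Effective rates: λ₁ = 9.0×0.68 = 6.12, λ₂ = 9.0×0.32 = 2.88
Station 1: ρ₁ = 6.12/11.4 = 0.53684, L₁ = ρ₁/(1-ρ₁) = 0.53684/(1-0.53684) = 1.1591
Station 2: ρ₂ = 2.88/12.1 = 0.23802, L₂ = ρ₂/(1-ρ₂) = 0.23802/(1-0.23802) = 0.3124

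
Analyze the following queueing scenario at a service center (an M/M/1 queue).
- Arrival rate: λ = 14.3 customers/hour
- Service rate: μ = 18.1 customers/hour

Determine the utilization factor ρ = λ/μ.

Server utilization: ρ = λ/μ
ρ = 14.3/18.1 = 0.7901
The server is busy 79.01% of the time.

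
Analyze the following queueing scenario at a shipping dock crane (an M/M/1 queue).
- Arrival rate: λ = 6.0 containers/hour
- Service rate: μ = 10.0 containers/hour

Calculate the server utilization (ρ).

Server utilization: ρ = λ/μ
ρ = 6.0/10.0 = 0.6000
The server is busy 60.00% of the time.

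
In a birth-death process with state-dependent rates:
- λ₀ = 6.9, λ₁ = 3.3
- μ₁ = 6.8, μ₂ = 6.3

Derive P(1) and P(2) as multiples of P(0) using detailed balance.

Balance equations:
State 0: λ₀P₀ = μ₁P₁ → P₁ = (λ₀/μ₁)P₀ = (6.9/6.8)P₀ = 1.0147P₀
State 1: P₂ = (λ₀λ₁)/(μ₁μ₂)P₀ = (6.9×3.3)/(6.8×6.3)P₀ = 0.5315P₀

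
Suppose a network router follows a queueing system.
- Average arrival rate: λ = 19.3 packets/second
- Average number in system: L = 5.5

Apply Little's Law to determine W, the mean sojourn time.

Little's Law: L = λW, so W = L/λ
W = 5.5/19.3 = 0.2850 seconds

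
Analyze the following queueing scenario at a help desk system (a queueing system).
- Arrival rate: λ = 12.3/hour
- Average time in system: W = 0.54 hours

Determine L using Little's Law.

Little's Law: L = λW
L = 12.3 × 0.54 = 6.6420 tickets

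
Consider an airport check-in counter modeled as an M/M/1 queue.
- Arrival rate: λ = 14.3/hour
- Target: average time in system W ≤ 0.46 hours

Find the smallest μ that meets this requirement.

For M/M/1: W = 1/(μ-λ)
Need W ≤ 0.46, so 1/(μ-λ) ≤ 0.46
μ - λ ≥ 1/0.46 = 2.1739
μ ≥ 14.3 + 2.1739 = 16.4739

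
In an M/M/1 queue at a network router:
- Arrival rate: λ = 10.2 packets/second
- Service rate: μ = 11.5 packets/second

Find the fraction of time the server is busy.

Server utilization: ρ = λ/μ
ρ = 10.2/11.5 = 0.8870
The server is busy 88.70% of the time.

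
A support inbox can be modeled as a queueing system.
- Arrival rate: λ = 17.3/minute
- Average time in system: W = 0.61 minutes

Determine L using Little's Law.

Little's Law: L = λW
L = 17.3 × 0.61 = 10.5530 emails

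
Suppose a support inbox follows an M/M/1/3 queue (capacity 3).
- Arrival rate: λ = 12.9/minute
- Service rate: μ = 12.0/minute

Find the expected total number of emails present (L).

ρ = λ/μ = 12.9/12.0 = 1.0750
P₀ = (1-ρ)/(1-ρ^(K+1)) = (1-1.0750)/(1-1.0750^4) = -0.075000/-0.33547 = 0.2236
P_K = P₀×ρ^K = 0.22357 × 1.0750^3 = 0.22357 × 1.2423 = 0.2777
L = ρ[1 - (K+1)ρ^K + Kρ^(K+1)] / [(1-ρ)(1-ρ^(K+1))]
L = 1.0750 × (1 - 4×1.2422969 + 3×1.3354691) / ((1 - 1.0750) × (1 - 1.3354691)) = 1.5903 emails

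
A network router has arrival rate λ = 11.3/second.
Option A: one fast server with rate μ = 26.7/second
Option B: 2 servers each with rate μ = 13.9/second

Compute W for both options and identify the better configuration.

Option A: single server μ = 26.7 (M/M/1)
  ρ_A = 11.3/26.7 = 0.4232
  W_A = 1/(μ-λ) = 1/(26.7-11.3) = 1/15.40 = 0.06494

Option B: 2 servers μ = 13.9 (M/M/2)
  ρ_B = λ/(cμ) = 11.3/(2×13.9) = 0.4065
  Offered load a = λ/μ = cρ = 11.3/13.9 = 0.8129
  P₀ = [ Σₙ₌₀^1 aⁿ/n! + a^2/(2!(1-ρ)) ]⁻¹
  Σ = a^0/0! + a^1/1! = 1.0000 + 0.8129 = 1.8129
  a^2/(2!(1-ρ)) = 0.66089/(2 × 0.59353) = 0.5567
  P₀ = 1/(1.8129 + 0.5567) = 0.4220
  Lq = P₀·a^2·ρ / (2!(1-ρ)²) = 0.4220 × 0.6609 × 0.4065 / (2 × 0.3523) = 0.1609
  Wq_B = Lq/λ = 0.1609/11.3 = 0.01424
  W_B = Wq_B + 1/μ = 0.01424 + 0.07194 = 0.08618

Since W_A = 0.06494 < W_B = 0.08618, Option A (single fast server) has the shorter time in system.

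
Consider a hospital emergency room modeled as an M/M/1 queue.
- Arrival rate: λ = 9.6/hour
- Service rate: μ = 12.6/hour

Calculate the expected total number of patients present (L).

ρ = λ/μ = 9.6/12.6 = 0.7619
For M/M/1: L = λ/(μ-λ)
L = 9.6/(12.6-9.6) = 9.6/3.00
L = 3.2000 patients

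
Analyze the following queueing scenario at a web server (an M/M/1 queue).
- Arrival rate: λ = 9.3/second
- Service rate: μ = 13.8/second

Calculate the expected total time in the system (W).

First, compute utilization: ρ = λ/μ = 9.3/13.8 = 0.6739
For M/M/1: W = 1/(μ-λ)
W = 1/(13.8-9.3) = 1/4.50
W = 0.2222 seconds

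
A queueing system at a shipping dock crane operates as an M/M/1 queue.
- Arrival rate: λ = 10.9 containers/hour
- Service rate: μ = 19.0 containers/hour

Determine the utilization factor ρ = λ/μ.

Server utilization: ρ = λ/μ
ρ = 10.9/19.0 = 0.5737
The server is busy 57.37% of the time.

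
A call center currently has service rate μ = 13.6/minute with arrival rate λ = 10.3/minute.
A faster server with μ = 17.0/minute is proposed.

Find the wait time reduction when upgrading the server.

System 1: ρ₁ = 10.3/13.6 = 0.7574, W₁ = 1/(13.6-10.3) = 0.30303
System 2: ρ₂ = 10.3/17.0 = 0.6059, W₂ = 1/(17.0-10.3) = 0.14925
Improvement: (W₁-W₂)/W₁ = (0.30303-0.14925)/0.30303 = 50.75%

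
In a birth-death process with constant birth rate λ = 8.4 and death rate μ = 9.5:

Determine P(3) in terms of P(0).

For constant rates: P(n)/P(0) = (λ/μ)^n
P(3)/P(0) = (8.4/9.5)^3 = 0.8842^3 = 0.6913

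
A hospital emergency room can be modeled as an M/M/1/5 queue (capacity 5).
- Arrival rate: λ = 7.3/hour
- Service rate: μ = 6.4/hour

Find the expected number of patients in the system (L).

ρ = λ/μ = 7.3/6.4 = 1.1406
P₀ = (1-ρ)/(1-ρ^(K+1)) = (1-1.1406)/(1-1.1406^6) = -0.1406/-1.2019 = 0.1170
P_K = P₀×ρ^K = 0.11698 × 1.1406^5 = 0.11698 × 1.9305 = 0.2258
L = ρ[1 - (K+1)ρ^K + Kρ^(K+1)] / [(1-ρ)(1-ρ^(K+1))]
L = 1.1406 × (1 - 6×1.9304868 + 5×2.2019132) / ((1 - 1.1406) × (1 - 2.2019132)) = 2.8797 patients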